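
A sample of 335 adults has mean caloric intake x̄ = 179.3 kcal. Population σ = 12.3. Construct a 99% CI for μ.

CI = x̄ ± z*(σ/√n) = 179.3 ± 2.576(12.3/√335) = 179.3 ± 1.73 = (177.57, 181.03)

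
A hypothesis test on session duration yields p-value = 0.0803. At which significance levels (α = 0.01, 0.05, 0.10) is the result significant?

p = 0.0803. Significant at: α = 0.1.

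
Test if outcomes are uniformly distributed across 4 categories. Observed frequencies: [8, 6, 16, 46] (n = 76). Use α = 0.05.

Expected = 19 each. χ² = Σ(O-E)²/E = 54.105. df = 3, critical value = 7.815. Reject H₀.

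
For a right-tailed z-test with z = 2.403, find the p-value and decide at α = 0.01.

p = P(Z > 2.403) = 1 - Φ(2.403) ≈ 0.0081. Since p < 0.01, reject H₀ (significant) at α = 0.01.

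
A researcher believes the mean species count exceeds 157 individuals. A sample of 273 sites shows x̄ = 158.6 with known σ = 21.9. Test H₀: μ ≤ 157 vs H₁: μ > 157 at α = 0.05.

z = 1.207. Critical value: 1.645. Fail to reject H₀.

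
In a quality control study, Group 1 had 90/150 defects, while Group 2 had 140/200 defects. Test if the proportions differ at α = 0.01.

p̂₁ = 0.6, p̂₂ = 0.7, pooled p̂ = 0.657. z = -1.95. Critical: ±2.576. Fail to reject H₀.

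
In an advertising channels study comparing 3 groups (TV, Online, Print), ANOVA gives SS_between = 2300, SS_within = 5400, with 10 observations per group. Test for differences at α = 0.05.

df_between = 2, df_within = 27. F = MS_between/MS_within = 1150.0/200.0 = 5.75. F_crit ≈ 3.354. Reject H₀. At least one mean differs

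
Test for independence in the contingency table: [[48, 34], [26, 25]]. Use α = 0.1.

χ² = 0.727. df = 1, critical = 2.706. Fail to reject H₀. No evidence of dependence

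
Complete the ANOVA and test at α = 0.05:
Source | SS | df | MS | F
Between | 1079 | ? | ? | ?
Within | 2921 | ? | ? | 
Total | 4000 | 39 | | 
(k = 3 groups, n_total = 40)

df_between = 2, df_within = 37. MS_between = 539.5, MS_within = 78.95. F = 6.834, F_crit ≈ 3.252. Reject H₀.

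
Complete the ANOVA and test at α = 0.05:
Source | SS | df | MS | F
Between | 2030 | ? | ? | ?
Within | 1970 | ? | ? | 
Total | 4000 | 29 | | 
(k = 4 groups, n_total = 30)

df_between = 3, df_within = 26. MS_between = 676.67, MS_within = 75.77. F = 8.931, F_crit ≈ 2.975. Reject H₀.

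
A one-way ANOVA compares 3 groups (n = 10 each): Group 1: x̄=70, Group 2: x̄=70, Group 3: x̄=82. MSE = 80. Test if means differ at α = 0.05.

Grand mean = 74.0. SS_between = 960.0, MS_between = 480.0. F = 6.0, F_crit ≈ 3.354. Reject H₀.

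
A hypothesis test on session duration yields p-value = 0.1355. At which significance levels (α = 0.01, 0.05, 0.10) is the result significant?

p = 0.1355. Not significant at any of the given levels.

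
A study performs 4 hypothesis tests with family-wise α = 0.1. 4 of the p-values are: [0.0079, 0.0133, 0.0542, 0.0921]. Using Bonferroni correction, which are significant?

Bonferroni α = 0.1/4 = 0.025. Significant p-values: [0.0079, 0.0133]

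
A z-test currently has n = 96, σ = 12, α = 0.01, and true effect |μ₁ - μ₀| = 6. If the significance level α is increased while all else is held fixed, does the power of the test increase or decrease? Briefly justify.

Power increases: a larger α lowers the critical value, so more of the H₁ sampling distribution falls in the rejection region.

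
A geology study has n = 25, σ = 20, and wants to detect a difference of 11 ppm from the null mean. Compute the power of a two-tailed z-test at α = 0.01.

SE = σ/√n = 20/√25 = 4.0. Non-centrality λ = d/SE = 11/4.0 = 2.75. Power ≈ Φ(λ - z_{α/2}) = Φ(2.75 - 2.576) = Φ(0.174) = 0.569.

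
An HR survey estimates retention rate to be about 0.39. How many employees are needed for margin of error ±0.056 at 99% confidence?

n = z²p(1-p)/E² = 2.576²×0.39×0.61/0.056² = 503.4 → n = 504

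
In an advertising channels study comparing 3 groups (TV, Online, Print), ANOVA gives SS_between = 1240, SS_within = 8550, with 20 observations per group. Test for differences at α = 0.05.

df_between = 2, df_within = 57. F = MS_between/MS_within = 620.0/150.0 = 4.133. F_crit ≈ 3.159. Reject H₀. At least one mean differs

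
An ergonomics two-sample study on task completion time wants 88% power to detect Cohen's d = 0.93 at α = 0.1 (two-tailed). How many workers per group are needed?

z_{α/2} = 1.645, z_β = Φ⁻¹(0.88) = 1.175. For large effect (d = 0.93): n per group = 2(z_{α/2} + z_β)²/d² = 2(1.645 + 1.175)²/0.93² = 18.4 → 19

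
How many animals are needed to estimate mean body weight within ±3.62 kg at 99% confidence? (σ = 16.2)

n = (z*σ/E)² = (2.576×16.2/3.62)² = 132.9 → n = 133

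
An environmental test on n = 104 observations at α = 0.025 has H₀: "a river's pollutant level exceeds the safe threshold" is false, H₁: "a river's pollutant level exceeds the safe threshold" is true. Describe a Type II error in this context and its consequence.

Type II error: failing to reject H₀ when it is false — concluding that a river's pollutant level exceeds the safe threshold is not supported when in fact it is. Consequence: allowing unsafe pollution to continue.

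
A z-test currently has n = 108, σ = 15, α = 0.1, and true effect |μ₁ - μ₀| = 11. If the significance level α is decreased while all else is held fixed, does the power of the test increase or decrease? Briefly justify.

Power decreases: a smaller α raises the critical value, so less of the H₁ sampling distribution falls in the rejection region.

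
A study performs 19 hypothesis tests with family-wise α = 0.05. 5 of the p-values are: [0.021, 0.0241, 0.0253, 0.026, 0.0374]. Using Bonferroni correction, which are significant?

Bonferroni α = 0.05/19 = 0.00263. None of the given p-values are significant.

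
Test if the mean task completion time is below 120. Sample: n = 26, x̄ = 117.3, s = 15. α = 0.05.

t = (117.3 - 120)/(15/√26) = -0.918, df = 25. Critical t = -1.708. Fail to reject H₀.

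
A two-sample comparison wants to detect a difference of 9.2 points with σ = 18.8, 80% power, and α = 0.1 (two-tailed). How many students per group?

n per group = 2(z_α/2 + z_β)²σ²/d² = 2×(1.645 + 0.84)²×18.8²/9.2² = 51.6 → n = 52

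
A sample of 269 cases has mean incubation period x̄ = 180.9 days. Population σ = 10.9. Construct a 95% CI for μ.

CI = x̄ ± z*(σ/√n) = 180.9 ± 1.96(10.9/√269) = 180.9 ± 1.3 = (179.6, 182.2)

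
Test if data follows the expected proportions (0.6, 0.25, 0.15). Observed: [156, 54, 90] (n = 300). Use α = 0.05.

Expected: [180.0, 75.0, 45.0]. χ² = 54.08. df = 2, critical = 5.991. Reject H₀.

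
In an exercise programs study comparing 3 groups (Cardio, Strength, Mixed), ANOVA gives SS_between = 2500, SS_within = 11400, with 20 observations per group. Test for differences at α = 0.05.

df_between = 2, df_within = 57. F = MS_between/MS_within = 1250.0/200.0 = 6.25. F_crit ≈ 3.159. Reject H₀. At least one mean differs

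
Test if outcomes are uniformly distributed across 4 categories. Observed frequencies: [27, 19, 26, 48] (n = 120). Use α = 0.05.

Expected = 30 each. χ² = Σ(O-E)²/E = 15.667. df = 3, critical value = 7.815. Reject H₀.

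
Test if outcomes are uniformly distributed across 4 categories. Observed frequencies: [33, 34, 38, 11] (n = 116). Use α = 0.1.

Expected = 29 each. χ² = Σ(O-E)²/E = 15.379. df = 3, critical value = 6.251. Reject H₀.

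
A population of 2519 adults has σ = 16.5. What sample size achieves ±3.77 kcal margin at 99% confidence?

Without FPC: n₀ = (2.576×16.5/3.77)² = 127.109. With FPC: n = n₀N/(n₀+N-1) = 121.05 → n = 122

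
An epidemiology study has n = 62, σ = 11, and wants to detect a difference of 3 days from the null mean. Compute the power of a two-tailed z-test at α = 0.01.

SE = σ/√n = 11/√62 = 1.397. Non-centrality λ = d/SE = 3/1.397 = 2.147. Power ≈ Φ(λ - z_{α/2}) = Φ(2.147 - 2.576) = Φ(-0.429) = 0.334.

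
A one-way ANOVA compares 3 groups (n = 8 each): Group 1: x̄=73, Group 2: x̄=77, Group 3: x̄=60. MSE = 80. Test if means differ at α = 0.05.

Grand mean = 70.0. SS_between = 1264.0, MS_between = 632.0. F = 7.9, F_crit ≈ 3.467. Reject H₀.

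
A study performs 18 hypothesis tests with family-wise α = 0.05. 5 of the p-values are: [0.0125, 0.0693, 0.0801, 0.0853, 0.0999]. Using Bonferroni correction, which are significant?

Bonferroni α = 0.05/18 = 0.00278. None of the given p-values are significant.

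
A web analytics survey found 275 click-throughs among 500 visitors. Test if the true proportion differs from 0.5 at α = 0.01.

p̂ = 0.55, p₀ = 0.5. z = (p̂ - p₀)/√(p₀(1-p₀)/n) = 2.236. Critical: ±2.576. Fail to reject H₀.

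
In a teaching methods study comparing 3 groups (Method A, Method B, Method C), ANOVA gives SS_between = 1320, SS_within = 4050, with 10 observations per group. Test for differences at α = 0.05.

df_between = 2, df_within = 27. F = MS_between/MS_within = 660.0/150.0 = 4.4. F_crit ≈ 3.354. Reject H₀. At least one mean differs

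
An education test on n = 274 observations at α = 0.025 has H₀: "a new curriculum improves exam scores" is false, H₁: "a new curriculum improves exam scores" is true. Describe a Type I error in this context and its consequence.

Type I error: rejecting H₀ when it is true — concluding that a new curriculum improves exam scores when in fact it is not. Consequence: adopting a curriculum that gives no real benefit — disruption for nothing.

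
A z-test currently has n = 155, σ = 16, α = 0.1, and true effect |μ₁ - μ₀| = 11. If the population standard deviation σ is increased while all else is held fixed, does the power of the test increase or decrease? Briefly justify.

Power decreases: a larger σ inflates the standard error σ/√n, pulling the sampling distribution under H₁ back toward the critical value.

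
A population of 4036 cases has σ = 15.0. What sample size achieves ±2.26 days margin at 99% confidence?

Without FPC: n₀ = (2.576×15.0/2.26)² = 292.319. With FPC: n = n₀N/(n₀+N-1) = 272.6 → n = 273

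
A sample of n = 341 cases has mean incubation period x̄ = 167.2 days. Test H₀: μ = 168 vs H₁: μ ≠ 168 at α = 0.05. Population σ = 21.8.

z = (x̄ - μ₀)/(σ/√n) = (167.2 - 168)/(21.8/√341) = -0.678. Critical value: ±1.96. Since |-0.678| ≤ 1.96, Fail to reject H₀.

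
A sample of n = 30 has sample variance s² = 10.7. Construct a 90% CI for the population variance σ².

df = 29. χ²_{0.05} = 42.557, χ²_{0.95} = 17.708. CI for σ² = ((n-1)s²/χ²_{α/2}, (n-1)s²/χ²_{1-α/2}) = (29·10.7/42.557, 29·10.7/17.708) = (7.29, 17.52)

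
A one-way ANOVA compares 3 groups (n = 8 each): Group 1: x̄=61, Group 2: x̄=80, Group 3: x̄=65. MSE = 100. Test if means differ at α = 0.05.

Grand mean = 68.67. SS_between = 1605.33, MS_between = 802.67. F = 8.027, F_crit ≈ 3.467. Reject H₀.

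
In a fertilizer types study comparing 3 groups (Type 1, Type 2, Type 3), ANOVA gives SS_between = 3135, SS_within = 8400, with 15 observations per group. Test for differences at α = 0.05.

df_between = 2, df_within = 42. F = MS_between/MS_within = 1567.5/200.0 = 7.838. F_crit ≈ 3.22. Reject H₀. At least one mean differs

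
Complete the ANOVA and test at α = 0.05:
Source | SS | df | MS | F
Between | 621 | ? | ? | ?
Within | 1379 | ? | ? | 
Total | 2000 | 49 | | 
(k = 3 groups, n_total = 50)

df_between = 2, df_within = 47. MS_between = 310.5, MS_within = 29.34. F = 10.583, F_crit ≈ 3.195. Reject H₀.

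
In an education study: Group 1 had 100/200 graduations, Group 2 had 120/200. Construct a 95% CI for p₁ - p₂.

p̂₁ = 0.5, p̂₂ = 0.6. Difference = -0.1. CI = (-0.197, -0.003)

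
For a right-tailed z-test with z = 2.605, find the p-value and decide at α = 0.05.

p = P(Z > 2.605) = 1 - Φ(2.605) ≈ 0.0046. Since p < 0.05, reject H₀ (significant) at α = 0.05.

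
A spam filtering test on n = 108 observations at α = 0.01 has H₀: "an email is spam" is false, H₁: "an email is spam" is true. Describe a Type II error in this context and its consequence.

Type II error: failing to reject H₀ when it is false — concluding that an email is spam is not supported when in fact it is. Consequence: a spam email lands in the inbox.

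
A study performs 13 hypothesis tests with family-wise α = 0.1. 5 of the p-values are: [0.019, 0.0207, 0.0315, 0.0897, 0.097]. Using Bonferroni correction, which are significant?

Bonferroni α = 0.1/13 = 0.00769. None of the given p-values are significant.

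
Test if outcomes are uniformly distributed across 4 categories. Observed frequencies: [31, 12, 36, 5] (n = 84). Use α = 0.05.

Expected = 21 each. χ² = Σ(O-E)²/E = 31.524. df = 3, critical value = 7.815. Reject H₀.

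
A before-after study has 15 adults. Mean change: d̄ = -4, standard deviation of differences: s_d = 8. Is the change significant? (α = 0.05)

t = d̄/(s_d/√n) = -4/(8/√15) = -1.936. df = 14, critical t = ±2.145. Fail to reject H₀.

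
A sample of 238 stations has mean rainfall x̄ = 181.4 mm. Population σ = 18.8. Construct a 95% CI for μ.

CI = x̄ ± z*(σ/√n) = 181.4 ± 1.96(18.8/√238) = 181.4 ± 2.39 = (179.01, 183.79)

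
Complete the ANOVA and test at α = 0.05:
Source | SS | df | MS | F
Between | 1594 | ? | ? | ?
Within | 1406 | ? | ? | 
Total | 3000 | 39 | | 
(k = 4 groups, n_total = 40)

df_between = 3, df_within = 36. MS_between = 531.33, MS_within = 39.06. F = 13.605, F_crit ≈ 2.866. Reject H₀.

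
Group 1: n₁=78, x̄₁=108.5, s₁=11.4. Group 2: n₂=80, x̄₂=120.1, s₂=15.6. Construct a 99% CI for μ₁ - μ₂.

Difference = -11.6. SE = √(11.4²/78 + 15.6²/80) = 2.17. CI = (-17.19, -6.01)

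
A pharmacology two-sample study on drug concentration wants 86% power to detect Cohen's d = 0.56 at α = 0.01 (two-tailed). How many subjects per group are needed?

z_{α/2} = 2.576, z_β = Φ⁻¹(0.86) = 1.08. For medium effect (d = 0.56): n per group = 2(z_{α/2} + z_β)²/d² = 2(2.576 + 1.08)²/0.56² = 85.2 → 86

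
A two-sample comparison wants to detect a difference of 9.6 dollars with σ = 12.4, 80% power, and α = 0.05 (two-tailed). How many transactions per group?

n per group = 2(z_α/2 + z_β)²σ²/d² = 2×(1.96 + 0.84)²×12.4²/9.6² = 26.2 → n = 27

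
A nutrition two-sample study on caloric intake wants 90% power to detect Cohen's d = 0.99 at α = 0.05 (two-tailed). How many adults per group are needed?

z_{α/2} = 1.96, z_β = Φ⁻¹(0.9) = 1.282. For large effect (d = 0.99): n per group = 2(z_{α/2} + z_β)²/d² = 2(1.96 + 1.282)²/0.99² = 21.4 → 22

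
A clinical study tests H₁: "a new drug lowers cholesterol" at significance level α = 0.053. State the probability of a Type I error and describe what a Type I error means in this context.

P(Type I error) = α = 0.053. A Type I error is rejecting H₀ when H₀ is actually true (false positive) — here, concluding that a new drug lowers cholesterol when in fact this is not the case. Consequence: approving an ineffective drug — patients take a useless medication and may skip effective alternatives.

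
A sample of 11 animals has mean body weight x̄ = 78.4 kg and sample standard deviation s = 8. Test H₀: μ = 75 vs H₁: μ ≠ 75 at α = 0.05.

t = (x̄ - μ₀)/(s/√n) = (78.4 - 75)/(8/√11) = 1.41. df = 10, critical t = ±2.228. Fail to reject H₀.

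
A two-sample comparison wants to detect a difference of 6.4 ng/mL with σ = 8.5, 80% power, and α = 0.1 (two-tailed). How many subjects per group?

n per group = 2(z_α/2 + z_β)²σ²/d² = 2×(1.645 + 0.84)²×8.5²/6.4² = 21.8 → n = 22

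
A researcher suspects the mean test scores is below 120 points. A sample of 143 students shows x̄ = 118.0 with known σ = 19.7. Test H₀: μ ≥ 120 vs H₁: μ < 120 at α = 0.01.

z = -1.214. Critical value: -2.33. Fail to reject H₀.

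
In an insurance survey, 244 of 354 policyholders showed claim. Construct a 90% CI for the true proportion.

p̂ = 0.689. CI = p̂ ± z*√(p̂(1-p̂)/n) = (0.649, 0.73)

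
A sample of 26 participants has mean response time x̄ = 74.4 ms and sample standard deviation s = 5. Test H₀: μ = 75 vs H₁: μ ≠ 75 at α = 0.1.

t = (x̄ - μ₀)/(s/√n) = (74.4 - 75)/(5/√26) = -0.612. df = 25, critical t = ±1.708. Fail to reject H₀.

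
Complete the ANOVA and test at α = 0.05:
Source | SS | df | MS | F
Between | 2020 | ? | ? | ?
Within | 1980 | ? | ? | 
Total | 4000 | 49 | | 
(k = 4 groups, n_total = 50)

df_between = 3, df_within = 46. MS_between = 673.33, MS_within = 43.04. F = 15.643, F_crit ≈ 2.807. Reject H₀.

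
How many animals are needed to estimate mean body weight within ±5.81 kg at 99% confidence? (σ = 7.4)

n = (z*σ/E)² = (2.576×7.4/5.81)² = 10.8 → n = 11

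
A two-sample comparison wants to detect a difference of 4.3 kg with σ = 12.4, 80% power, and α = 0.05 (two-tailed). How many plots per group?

n per group = 2(z_α/2 + z_β)²σ²/d² = 2×(1.96 + 0.84)²×12.4²/4.3² = 130.4 → n = 131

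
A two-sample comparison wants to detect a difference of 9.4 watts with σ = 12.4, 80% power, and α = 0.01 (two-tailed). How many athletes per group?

n per group = 2(z_α/2 + z_β)²σ²/d² = 2×(2.576 + 0.84)²×12.4²/9.4² = 40.6 → n = 41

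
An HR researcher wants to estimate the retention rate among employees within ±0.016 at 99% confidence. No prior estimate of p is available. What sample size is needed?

Conservative approach: use p = 0.5 (maximizes p(1-p) = 0.25). n = z²(0.25)/E² = 2.576²×0.25/0.016² = 6480.3 → n = 6481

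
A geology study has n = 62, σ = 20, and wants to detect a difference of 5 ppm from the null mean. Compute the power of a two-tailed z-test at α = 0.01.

SE = σ/√n = 20/√62 = 2.54. Non-centrality λ = d/SE = 5/2.54 = 1.969. Power ≈ Φ(λ - z_{α/2}) = Φ(1.969 - 2.576) = Φ(-0.607) = 0.272.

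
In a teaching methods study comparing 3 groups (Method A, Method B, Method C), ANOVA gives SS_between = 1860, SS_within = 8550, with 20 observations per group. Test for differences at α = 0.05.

df_between = 2, df_within = 57. F = MS_between/MS_within = 930.0/150.0 = 6.2. F_crit ≈ 3.159. Reject H₀. At least one mean differs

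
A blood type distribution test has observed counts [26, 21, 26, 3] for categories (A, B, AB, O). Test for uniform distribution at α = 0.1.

Expected = 19 each. χ² = Σ(O-E)²/E = 18.842. df = 3, critical value = 6.251. Reject H₀.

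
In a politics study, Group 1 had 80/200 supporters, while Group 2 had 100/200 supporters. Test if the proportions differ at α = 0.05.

p̂₁ = 0.4, p̂₂ = 0.5, pooled p̂ = 0.45. z = -2.01. Critical: ±1.96. Reject H₀.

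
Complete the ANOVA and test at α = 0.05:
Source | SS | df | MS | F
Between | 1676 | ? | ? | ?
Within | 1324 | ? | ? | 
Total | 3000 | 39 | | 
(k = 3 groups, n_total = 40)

df_between = 2, df_within = 37. MS_between = 838.0, MS_within = 35.78. F = 23.418, F_crit ≈ 3.252. Reject H₀.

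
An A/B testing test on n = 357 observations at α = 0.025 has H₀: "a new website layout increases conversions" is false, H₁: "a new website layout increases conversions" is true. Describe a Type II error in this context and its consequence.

Type II error: failing to reject H₀ when it is false — concluding that a new website layout increases conversions is not supported when in fact it is. Consequence: discarding a layout that would have improved conversions — lost revenue.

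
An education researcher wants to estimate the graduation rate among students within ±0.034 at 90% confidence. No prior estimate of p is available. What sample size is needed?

Conservative approach: use p = 0.5 (maximizes p(1-p) = 0.25). n = z²(0.25)/E² = 1.645²×0.25/0.034² = 585.2 → n = 586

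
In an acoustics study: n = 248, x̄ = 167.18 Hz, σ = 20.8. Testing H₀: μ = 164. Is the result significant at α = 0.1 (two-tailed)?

z = (167.18 - 164)/(20.8/√248) = 2.408. Since |z| > 1.645, significant at α = 0.1.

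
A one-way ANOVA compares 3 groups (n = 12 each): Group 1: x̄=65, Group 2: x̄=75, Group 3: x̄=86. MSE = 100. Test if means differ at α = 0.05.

Grand mean = 75.33. SS_between = 2648.0, MS_between = 1324.0. F = 13.24, F_crit ≈ 3.285. Reject H₀.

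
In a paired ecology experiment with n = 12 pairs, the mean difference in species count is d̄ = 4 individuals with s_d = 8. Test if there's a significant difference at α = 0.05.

t = d̄/(s_d/√n) = 4/(8/√12) = 1.732. df = 11, critical t = ±2.201. Fail to reject H₀.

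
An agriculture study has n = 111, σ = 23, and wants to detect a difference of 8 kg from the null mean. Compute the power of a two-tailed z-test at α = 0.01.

SE = σ/√n = 23/√111 = 2.183. Non-centrality λ = d/SE = 8/2.183 = 3.665. Power ≈ Φ(λ - z_{α/2}) = Φ(3.665 - 2.576) = Φ(1.089) = 0.862.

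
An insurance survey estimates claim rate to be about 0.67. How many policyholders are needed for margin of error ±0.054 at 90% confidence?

n = z²p(1-p)/E² = 1.645²×0.67×0.33/0.054² = 205.2 → n = 206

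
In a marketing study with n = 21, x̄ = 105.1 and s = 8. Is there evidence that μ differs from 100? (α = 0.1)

t = (x̄ - μ₀)/(s/√n) = (105.1 - 100)/(8/√21) = 2.921. df = 20, critical t = ±1.725. Reject H₀.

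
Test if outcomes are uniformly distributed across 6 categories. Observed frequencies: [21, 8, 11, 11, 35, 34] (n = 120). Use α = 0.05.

Expected = 20 each. χ² = Σ(O-E)²/E = 36.4. df = 5, critical value = 11.07. Reject H₀.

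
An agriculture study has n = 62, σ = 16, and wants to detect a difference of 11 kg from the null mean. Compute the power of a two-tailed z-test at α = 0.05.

SE = σ/√n = 16/√62 = 2.032. Non-centrality λ = d/SE = 11/2.032 = 5.413. Power ≈ Φ(λ - z_{α/2}) = Φ(5.413 - 1.96) = Φ(3.453) = 1.0.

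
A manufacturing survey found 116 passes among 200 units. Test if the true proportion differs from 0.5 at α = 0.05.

p̂ = 0.58, p₀ = 0.5. z = (p̂ - p₀)/√(p₀(1-p₀)/n) = 2.263. Critical: ±1.96. Reject H₀.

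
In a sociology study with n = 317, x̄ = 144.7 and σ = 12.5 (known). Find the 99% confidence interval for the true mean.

CI = x̄ ± z*(σ/√n) = 144.7 ± 2.576(12.5/√317) = 144.7 ± 1.81 = (142.89, 146.51)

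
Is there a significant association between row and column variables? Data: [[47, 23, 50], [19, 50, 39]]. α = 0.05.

χ² = 22.656. df = 2, critical = 5.991. Reject H₀. Variables are dependent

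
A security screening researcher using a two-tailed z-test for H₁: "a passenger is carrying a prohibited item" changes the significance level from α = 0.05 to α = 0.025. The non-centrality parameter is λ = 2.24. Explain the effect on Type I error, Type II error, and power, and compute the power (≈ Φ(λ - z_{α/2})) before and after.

Decreasing α from 0.05 to 0.025:
• Type I error rate decreases (α is the Type I rate by definition).
• Critical value moves from z_{α/2} = 1.96 to 2.241, so power = Φ(λ - z_{α/2}) goes from Φ(2.24 - 1.96) = 0.61 to Φ(2.24 - 2.241) = 0.5.
• Type II error rate β = 1 - power therefore increases (0.39 → 0.5).
Appropriate when false positives are costly — here, detaining an innocent passenger — delay and inconvenience.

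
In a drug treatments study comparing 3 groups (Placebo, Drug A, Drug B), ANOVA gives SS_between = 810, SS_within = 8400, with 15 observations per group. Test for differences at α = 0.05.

df_between = 2, df_within = 42. F = MS_between/MS_within = 405.0/200.0 = 2.025. F_crit ≈ 3.22. Fail to reject H₀.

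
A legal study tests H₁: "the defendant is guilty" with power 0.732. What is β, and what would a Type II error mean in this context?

β = 1 - power = 1 - 0.732 = 0.268. A Type II error is failing to reject H₀ when H₀ is false (false negative) — here, failing to conclude that the defendant is guilty when in fact it is true. Consequence: acquitting a guilty person.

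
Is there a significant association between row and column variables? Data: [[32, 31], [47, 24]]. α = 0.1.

χ² = 3.273. df = 1, critical = 2.706. Reject H₀. Variables are dependent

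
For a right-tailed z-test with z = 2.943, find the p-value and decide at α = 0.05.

p = P(Z > 2.943) = 1 - Φ(2.943) ≈ 0.0016. Since p < 0.05, reject H₀ (significant) at α = 0.05.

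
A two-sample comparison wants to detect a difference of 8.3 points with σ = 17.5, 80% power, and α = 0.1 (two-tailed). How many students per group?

n per group = 2(z_α/2 + z_β)²σ²/d² = 2×(1.645 + 0.84)²×17.5²/8.3² = 54.9 → n = 55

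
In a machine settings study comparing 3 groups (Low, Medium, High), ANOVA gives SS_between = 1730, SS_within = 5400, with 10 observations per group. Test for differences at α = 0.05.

df_between = 2, df_within = 27. F = MS_between/MS_within = 865.0/200.0 = 4.325. F_crit ≈ 3.354. Reject H₀. At least one mean differs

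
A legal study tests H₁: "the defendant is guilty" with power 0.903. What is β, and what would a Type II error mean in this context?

β = 1 - power = 1 - 0.903 = 0.097. A Type II error is failing to reject H₀ when H₀ is false (false negative) — here, failing to conclude that the defendant is guilty when in fact it is true. Consequence: acquitting a guilty person.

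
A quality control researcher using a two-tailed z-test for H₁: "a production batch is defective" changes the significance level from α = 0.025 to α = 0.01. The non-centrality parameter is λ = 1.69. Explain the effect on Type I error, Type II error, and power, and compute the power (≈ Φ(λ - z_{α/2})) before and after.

Decreasing α from 0.025 to 0.01:
• Type I error rate decreases (α is the Type I rate by definition).
• Critical value moves from z_{α/2} = 2.241 to 2.576, so power = Φ(λ - z_{α/2}) goes from Φ(1.69 - 2.241) = 0.291 to Φ(1.69 - 2.576) = 0.188.
• Type II error rate β = 1 - power therefore increases (0.709 → 0.812).
Appropriate when false positives are costly — here, scrapping a good batch — wasted material and cost for no reason.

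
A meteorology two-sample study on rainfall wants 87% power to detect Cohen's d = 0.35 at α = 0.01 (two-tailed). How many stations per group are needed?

z_{α/2} = 2.576, z_β = Φ⁻¹(0.87) = 1.126. For small effect (d = 0.35): n per group = 2(z_{α/2} + z_β)²/d² = 2(2.576 + 1.126)²/0.35² = 223.8 → 224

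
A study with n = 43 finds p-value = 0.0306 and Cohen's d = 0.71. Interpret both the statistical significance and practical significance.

Statistically significant (p = 0.0306 < 0.05). Cohen's d = 0.71 indicates a medium effect size. Both statistical and practical significance should be considered.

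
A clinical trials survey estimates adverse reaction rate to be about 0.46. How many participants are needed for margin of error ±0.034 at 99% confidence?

n = z²p(1-p)/E² = 2.576²×0.46×0.54/0.034² = 1425.9 → n = 1426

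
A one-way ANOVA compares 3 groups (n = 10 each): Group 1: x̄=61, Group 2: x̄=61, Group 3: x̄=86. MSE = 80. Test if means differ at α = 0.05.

Grand mean = 69.33. SS_between = 4166.67, MS_between = 2083.33. F = 26.042, F_crit ≈ 3.354. Reject H₀.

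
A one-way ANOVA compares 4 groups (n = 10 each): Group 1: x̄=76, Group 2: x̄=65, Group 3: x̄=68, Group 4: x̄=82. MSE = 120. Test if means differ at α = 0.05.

Grand mean = 72.75. SS_between = 1787.5, MS_between = 595.83. F = 4.965, F_crit ≈ 2.866. Reject H₀.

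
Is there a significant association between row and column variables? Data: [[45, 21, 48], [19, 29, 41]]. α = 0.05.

χ² = 9.458. df = 2, critical = 5.991. Reject H₀. Variables are dependent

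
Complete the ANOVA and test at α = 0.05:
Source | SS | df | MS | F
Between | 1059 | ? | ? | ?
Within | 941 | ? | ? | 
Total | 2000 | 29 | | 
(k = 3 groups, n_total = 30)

df_between = 2, df_within = 27. MS_between = 529.5, MS_within = 34.85. F = 15.193, F_crit ≈ 3.354. Reject H₀.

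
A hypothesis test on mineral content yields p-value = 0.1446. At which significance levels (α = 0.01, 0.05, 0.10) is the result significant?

p = 0.1446. Not significant at any of the given levels.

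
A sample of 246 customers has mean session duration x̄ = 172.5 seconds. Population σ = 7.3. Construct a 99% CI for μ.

CI = x̄ ± z*(σ/√n) = 172.5 ± 2.576(7.3/√246) = 172.5 ± 1.2 = (171.3, 173.7)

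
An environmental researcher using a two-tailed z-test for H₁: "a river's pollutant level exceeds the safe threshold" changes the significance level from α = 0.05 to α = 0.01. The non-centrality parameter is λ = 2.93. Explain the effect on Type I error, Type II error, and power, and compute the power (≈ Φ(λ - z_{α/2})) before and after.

Decreasing α from 0.05 to 0.01:
• Type I error rate decreases (α is the Type I rate by definition).
• Critical value moves from z_{α/2} = 1.96 to 2.576, so power = Φ(λ - z_{α/2}) goes from Φ(2.93 - 1.96) = 0.834 to Φ(2.93 - 2.576) = 0.638.
• Type II error rate β = 1 - power therefore increases (0.166 → 0.362).
Appropriate when false positives are costly — here, shutting down a compliant factory unnecessarily.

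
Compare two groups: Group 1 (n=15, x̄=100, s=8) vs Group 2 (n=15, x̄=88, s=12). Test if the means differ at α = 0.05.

Pooled sp = 10.2. t = 3.223, df = 28. Critical t = ±2.048. Reject H₀.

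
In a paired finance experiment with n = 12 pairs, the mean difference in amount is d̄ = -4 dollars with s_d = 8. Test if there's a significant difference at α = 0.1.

t = d̄/(s_d/√n) = -4/(8/√12) = -1.732. df = 11, critical t = ±1.796. Fail to reject H₀.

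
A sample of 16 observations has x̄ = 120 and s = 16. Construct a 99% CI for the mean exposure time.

CI = x̄ ± t*(s/√n) = 120 ± 2.947(16/√16) = (108.21, 131.79)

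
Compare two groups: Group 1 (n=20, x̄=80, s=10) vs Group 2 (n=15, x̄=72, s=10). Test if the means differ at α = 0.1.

Pooled sp = 10.0. t = 2.342, df = 33. Critical t = ±1.692. Reject H₀.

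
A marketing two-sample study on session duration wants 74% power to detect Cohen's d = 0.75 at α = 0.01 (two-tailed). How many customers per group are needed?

z_{α/2} = 2.576, z_β = Φ⁻¹(0.74) = 0.643. For medium effect (d = 0.75): n per group = 2(z_{α/2} + z_β)²/d² = 2(2.576 + 0.643)²/0.75² = 36.8 → 37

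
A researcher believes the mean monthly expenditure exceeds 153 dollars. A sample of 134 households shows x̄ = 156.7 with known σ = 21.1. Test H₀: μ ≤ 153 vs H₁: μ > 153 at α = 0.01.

z = 2.03. Critical value: 2.33. Fail to reject H₀.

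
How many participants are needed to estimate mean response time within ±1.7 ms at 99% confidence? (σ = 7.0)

n = (z*σ/E)² = (2.576×7.0/1.7)² = 112.5 → n = 113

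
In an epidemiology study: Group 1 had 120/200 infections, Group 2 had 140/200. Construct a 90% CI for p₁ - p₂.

p̂₁ = 0.6, p̂₂ = 0.7. Difference = -0.1. CI = (-0.178, -0.022)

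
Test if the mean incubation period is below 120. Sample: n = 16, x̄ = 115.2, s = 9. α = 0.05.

t = (115.2 - 120)/(9/√16) = -2.133, df = 15. Critical t = -1.753. Reject H₀.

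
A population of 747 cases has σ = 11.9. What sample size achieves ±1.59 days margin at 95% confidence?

Without FPC: n₀ = (1.96×11.9/1.59)² = 215.185. With FPC: n = n₀N/(n₀+N-1) = 167.2 → n = 168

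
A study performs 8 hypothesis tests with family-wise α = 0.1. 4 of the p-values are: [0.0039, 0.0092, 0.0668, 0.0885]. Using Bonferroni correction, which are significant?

Bonferroni α = 0.1/8 = 0.0125. Significant p-values: [0.0039, 0.0092]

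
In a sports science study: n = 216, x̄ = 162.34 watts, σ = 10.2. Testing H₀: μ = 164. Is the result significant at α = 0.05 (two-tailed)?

z = (162.34 - 164)/(10.2/√216) = -2.392. Since |z| > 1.96, significant at α = 0.05.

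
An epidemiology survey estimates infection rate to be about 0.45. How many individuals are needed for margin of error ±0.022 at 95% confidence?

n = z²p(1-p)/E² = 1.96²×0.45×0.55/0.022² = 1964.5 → n = 1965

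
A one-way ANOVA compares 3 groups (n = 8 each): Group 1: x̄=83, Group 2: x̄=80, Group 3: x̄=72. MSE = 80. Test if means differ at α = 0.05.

Grand mean = 78.33. SS_between = 517.33, MS_between = 258.67. F = 3.233, F_crit ≈ 3.467. Fail to reject H₀.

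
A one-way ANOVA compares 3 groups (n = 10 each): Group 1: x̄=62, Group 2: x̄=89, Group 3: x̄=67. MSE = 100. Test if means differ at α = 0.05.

Grand mean = 72.67. SS_between = 4126.67, MS_between = 2063.33. F = 20.633, F_crit ≈ 3.354. Reject H₀.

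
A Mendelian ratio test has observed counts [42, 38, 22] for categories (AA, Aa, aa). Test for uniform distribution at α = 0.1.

Expected = 34 each. χ² = Σ(O-E)²/E = 6.588. df = 2, critical value = 4.605. Reject H₀.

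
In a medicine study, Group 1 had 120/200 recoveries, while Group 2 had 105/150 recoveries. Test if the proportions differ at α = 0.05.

p̂₁ = 0.6, p̂₂ = 0.7, pooled p̂ = 0.643. z = -1.932. Critical: ±1.96. Fail to reject H₀.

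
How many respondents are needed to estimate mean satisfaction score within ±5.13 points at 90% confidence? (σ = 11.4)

n = (z*σ/E)² = (1.645×11.4/5.13)² = 13.4 → n = 14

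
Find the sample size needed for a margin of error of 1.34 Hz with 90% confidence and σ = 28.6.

n = (z*σ/E)² = (1.645×28.6/1.34)² = 1232.7 → n = 1233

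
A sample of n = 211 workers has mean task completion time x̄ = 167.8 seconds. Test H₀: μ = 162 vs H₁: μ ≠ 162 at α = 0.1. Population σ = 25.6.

z = (x̄ - μ₀)/(σ/√n) = (167.8 - 162)/(25.6/√211) = 3.291. Critical value: ±1.645. Since |3.291| > 1.645, Reject H₀.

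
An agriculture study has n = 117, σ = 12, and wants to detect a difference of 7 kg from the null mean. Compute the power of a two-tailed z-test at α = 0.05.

SE = σ/√n = 12/√117 = 1.109. Non-centrality λ = d/SE = 7/1.109 = 6.31. Power ≈ Φ(λ - z_{α/2}) = Φ(6.31 - 1.96) = Φ(4.35) = 1.0.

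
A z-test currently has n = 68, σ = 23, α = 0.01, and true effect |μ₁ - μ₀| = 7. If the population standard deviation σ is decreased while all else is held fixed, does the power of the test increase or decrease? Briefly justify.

Power increases: a smaller σ shrinks the standard error σ/√n, moving the sampling distribution under H₁ further from the critical value.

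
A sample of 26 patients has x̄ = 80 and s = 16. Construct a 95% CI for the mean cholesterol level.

CI = x̄ ± t*(s/√n) = 80 ± 2.06(16/√26) = (73.54, 86.46)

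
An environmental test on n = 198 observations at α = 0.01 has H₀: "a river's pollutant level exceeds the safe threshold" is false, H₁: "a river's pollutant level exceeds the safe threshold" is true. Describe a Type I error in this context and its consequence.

Type I error: rejecting H₀ when it is true — concluding that a river's pollutant level exceeds the safe threshold when in fact it is not. Consequence: shutting down a compliant factory unnecessarily.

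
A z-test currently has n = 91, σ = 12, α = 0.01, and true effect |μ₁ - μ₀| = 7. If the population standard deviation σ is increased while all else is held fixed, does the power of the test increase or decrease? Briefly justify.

Power decreases: a larger σ inflates the standard error σ/√n, pulling the sampling distribution under H₁ back toward the critical value.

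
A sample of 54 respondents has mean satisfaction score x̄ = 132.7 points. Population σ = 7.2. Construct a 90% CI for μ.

CI = x̄ ± z*(σ/√n) = 132.7 ± 1.645(7.2/√54) = 132.7 ± 1.61 = (131.09, 134.31)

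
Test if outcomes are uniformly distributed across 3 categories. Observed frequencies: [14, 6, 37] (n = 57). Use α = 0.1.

Expected = 19 each. χ² = Σ(O-E)²/E = 27.263. df = 2, critical value = 4.605. Reject H₀.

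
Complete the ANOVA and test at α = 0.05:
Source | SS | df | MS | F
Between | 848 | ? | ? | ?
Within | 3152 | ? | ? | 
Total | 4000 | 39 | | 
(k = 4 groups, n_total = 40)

df_between = 3, df_within = 36. MS_between = 282.67, MS_within = 87.56. F = 3.228, F_crit ≈ 2.866. Reject H₀.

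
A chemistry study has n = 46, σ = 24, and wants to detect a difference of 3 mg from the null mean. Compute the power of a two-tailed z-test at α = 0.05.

SE = σ/√n = 24/√46 = 3.539. Non-centrality λ = d/SE = 3/3.539 = 0.848. Power ≈ Φ(λ - z_{α/2}) = Φ(0.848 - 1.96) = Φ(-1.112) = 0.133.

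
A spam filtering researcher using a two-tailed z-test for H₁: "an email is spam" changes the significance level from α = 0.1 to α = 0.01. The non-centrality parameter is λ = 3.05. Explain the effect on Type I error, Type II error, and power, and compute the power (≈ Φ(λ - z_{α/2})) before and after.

Decreasing α from 0.1 to 0.01:
• Type I error rate decreases (α is the Type I rate by definition).
• Critical value moves from z_{α/2} = 1.645 to 2.576, so power = Φ(λ - z_{α/2}) goes from Φ(3.05 - 1.645) = 0.92 to Φ(3.05 - 2.576) = 0.682.
• Type II error rate β = 1 - power therefore increases (0.08 → 0.318).
Appropriate when false positives are costly — here, a legitimate email is sent to the spam folder and the user misses it.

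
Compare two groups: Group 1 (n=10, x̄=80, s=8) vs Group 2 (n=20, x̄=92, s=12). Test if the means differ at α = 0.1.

Pooled sp = 10.88. t = -2.849, df = 28. Critical t = ±1.701. Reject H₀.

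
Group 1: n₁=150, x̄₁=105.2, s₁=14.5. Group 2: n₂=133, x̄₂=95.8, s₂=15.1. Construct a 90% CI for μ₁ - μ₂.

Difference = 9.4. SE = √(14.5²/150 + 15.1²/133) = 1.765. CI = (6.5, 12.3)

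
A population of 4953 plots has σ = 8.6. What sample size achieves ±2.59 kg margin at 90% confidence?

Without FPC: n₀ = (1.645×8.6/2.59)² = 29.835. With FPC: n = n₀N/(n₀+N-1) = 29.7 → n = 30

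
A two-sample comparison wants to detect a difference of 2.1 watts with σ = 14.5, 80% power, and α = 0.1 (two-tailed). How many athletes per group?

n per group = 2(z_α/2 + z_β)²σ²/d² = 2×(1.645 + 0.84)²×14.5²/2.1² = 588.8 → n = 589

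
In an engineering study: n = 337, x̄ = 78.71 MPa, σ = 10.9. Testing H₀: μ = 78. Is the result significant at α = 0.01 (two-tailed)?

z = (78.71 - 78)/(10.9/√337) = 1.196. Since |z| ≤ 2.576, not significant at α = 0.01.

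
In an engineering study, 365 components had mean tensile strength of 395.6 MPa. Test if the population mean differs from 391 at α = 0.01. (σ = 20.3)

z = (x̄ - μ₀)/(σ/√n) = (395.6 - 391)/(20.3/√365) = 4.329. Critical value: ±2.576. Since |4.329| > 2.576, Reject H₀.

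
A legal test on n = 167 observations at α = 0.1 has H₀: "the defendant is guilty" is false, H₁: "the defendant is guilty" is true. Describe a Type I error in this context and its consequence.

Type I error: rejecting H₀ when it is true — concluding that the defendant is guilty when in fact it is not. Consequence: convicting an innocent person.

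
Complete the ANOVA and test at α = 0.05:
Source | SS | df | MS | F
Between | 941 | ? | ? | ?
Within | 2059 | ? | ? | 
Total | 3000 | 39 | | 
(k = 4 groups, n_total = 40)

df_between = 3, df_within = 36. MS_between = 313.67, MS_within = 57.19. F = 5.484, F_crit ≈ 2.866. Reject H₀.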